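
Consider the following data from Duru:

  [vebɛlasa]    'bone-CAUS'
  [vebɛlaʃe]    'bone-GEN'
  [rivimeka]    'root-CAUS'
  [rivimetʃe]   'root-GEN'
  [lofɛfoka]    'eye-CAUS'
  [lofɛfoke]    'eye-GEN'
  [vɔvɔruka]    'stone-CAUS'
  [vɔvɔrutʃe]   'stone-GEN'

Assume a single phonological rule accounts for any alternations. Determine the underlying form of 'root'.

/rivimetʃ/

The root 'root' surfaces as [rivimeka] and [rivimetʃe], with a stem-final [k] ~ [tʃ] alternation.
If /k/ were underlying and a rule turned it into [tʃ] before the GEN suffix, 'eye' would also alternate; but it has [k] in both [lofɛfoka] and [lofɛfoke].
So /tʃ/ is underlying, and a rule of depalatalization — palato-alveolar /tʃ/ and /ʃ/ become [k] and [s] when no front vowel follows — gives [k].
Hence 'root' is /rivimetʃ/ underlyingly.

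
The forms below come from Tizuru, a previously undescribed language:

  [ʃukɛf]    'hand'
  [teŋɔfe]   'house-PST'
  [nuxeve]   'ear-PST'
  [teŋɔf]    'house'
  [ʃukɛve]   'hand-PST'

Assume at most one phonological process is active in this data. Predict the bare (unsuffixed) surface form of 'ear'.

The stem for 'hand' ends in [f] in [ʃukɛf] but [v] in [ʃukɛve].
The stem 'house' ([teŋɔf], [teŋɔfe]) shows [f] unchanged in both environments, so [f] cannot be basic with [v] derived before the PST suffix.
The alternation reflects word-final obstruent devoicing: voiced obstruents become voiceless word-finally. /v/ is underlying.
From [nuxeve] the stem 'ear' is /nuxev/; word-finally this yields [nuxef].

[nuxef]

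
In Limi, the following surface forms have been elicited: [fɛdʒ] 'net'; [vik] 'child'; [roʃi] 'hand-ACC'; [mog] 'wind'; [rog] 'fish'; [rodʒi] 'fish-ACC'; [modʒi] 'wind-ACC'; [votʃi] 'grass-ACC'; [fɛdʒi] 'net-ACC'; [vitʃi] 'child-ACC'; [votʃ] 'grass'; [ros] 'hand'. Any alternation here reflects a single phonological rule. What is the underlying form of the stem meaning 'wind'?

'wind' shows [dʒ] ~ [g] at the end of the stem ([modʒi] vs [mog]).
But 'net' keeps [dʒ] in both environments ([fɛdʒi], [fɛdʒ]), so there is no rule changing /dʒ/ to [g] in isolation.
The underlying segment must be /g/; /k/, /g/ and /s/ become palato-alveolar [tʃ], [dʒ] and [ʃ] before a front vowel, yielding [dʒ] there.
So 'wind' = /mog/.

/mog/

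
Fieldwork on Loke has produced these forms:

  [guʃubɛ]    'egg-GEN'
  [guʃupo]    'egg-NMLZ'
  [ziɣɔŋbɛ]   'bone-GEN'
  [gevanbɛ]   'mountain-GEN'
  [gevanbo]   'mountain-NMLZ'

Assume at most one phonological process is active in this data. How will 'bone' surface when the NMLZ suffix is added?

The NMLZ morpheme has two allomorphs, [-bo] and [-po].
The GEN suffix, which begins with [b], is invariant after every stem; so [b] is not altered by any rule here.
The NMLZ suffix is therefore /-po/ underlyingly, with post-nasal voicing: voiceless stops become voiced after a nasal.
After 'bone', which ends in a nasal, the suffix surfaces as [-bo], giving [ziɣɔŋbo].

[ziɣɔŋbo]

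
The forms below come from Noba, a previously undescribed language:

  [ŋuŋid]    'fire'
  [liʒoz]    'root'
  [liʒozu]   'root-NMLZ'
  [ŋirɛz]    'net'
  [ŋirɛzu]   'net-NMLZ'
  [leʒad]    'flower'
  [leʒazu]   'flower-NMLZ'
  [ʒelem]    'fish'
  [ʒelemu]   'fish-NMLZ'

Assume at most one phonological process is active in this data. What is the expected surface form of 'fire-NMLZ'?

[ŋuŋizu]

In [leʒad] and [leʒazu] the final segment of 'flower' alternates: [d] ~ [z].
Compare 'net', with invariant [z] in [ŋirɛz] and [ŋirɛzu]: an analysis with underlying /z/ and a rule producing [d] in isolation would wrongly predict alternation here too.
So /d/ is underlying, and a rule of intervocalic spirantization — voiced stops become fricatives between vowels — gives [z].
The one attested form of 'fire', [ŋuŋid], shows underlying /ŋuŋid/. Applying the same rule between vowels gives [ŋuŋizu].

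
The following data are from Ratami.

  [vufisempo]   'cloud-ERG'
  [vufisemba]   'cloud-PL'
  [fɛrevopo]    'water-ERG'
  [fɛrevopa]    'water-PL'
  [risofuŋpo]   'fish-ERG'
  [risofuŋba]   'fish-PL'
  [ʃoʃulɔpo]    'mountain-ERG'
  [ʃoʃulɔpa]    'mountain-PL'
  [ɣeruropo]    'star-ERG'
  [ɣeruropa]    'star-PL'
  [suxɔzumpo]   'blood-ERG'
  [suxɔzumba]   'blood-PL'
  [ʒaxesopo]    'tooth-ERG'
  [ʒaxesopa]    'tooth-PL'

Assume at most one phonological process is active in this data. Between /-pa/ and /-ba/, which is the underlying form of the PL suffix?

/-ba/

The PL suffix surfaces as [-ba] and [-pa], depending on the final segment of the stem.
By contrast the ERG suffix keeps its initial [p] throughout — that segment must be underlying.
So the underlying form is /-ba/, and voiced stops become voiceless after a vowel.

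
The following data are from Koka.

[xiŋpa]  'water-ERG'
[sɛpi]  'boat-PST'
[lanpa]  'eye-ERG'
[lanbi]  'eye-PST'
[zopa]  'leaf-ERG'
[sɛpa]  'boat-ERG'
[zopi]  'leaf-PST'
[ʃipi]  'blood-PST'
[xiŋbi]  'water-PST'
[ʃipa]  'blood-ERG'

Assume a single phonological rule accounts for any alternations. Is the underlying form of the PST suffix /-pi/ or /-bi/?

The PST morpheme has two allomorphs, [-bi] and [-pi].
The ERG suffix, which begins with [p], is invariant after every stem; so [p] is not altered by any rule here.
So the underlying form is /-bi/, and voiced stops become voiceless after a vowel.

/-bi/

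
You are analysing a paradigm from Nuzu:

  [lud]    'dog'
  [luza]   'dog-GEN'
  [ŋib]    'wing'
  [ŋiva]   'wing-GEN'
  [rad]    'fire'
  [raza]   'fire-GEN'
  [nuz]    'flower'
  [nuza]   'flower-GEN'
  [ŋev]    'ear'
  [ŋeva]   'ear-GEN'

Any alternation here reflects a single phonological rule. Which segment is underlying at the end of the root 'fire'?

/d/

The stem for 'fire' ends in [d] in [rad] but [z] in [raza].
The stem 'flower' ([nuz], [nuza]) shows [z] unchanged in both environments, so [z] cannot be basic with [d] derived in isolation.
The alternation reflects intervocalic spirantization: voiced stops become fricatives between vowels. /d/ is underlying.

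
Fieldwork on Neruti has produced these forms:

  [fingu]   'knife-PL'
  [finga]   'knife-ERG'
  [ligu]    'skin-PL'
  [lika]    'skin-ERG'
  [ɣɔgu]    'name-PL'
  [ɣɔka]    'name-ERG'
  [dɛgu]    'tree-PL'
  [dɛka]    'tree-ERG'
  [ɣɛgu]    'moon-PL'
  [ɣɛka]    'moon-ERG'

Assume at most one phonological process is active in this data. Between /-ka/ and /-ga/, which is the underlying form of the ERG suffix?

/-ka/

The ERG morpheme has two allomorphs, [-ga] and [-ka].
The PL suffix, which begins with [g], is invariant after every stem; so [g] is not altered by any rule here.
The ERG suffix is therefore /-ka/ underlyingly, with post-nasal voicing: voiceless stops become voiced after a nasal.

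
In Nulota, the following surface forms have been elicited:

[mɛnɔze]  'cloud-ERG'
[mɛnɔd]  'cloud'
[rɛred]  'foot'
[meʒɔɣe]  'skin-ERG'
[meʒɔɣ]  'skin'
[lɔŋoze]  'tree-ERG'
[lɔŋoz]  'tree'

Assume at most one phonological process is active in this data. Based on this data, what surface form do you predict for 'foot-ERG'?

In [mɛnɔze] and [mɛnɔd] the final segment of 'cloud' alternates: [z] ~ [d].
If /z/ were underlying and a rule turned it into [d] in isolation, 'tree' would also alternate; but it has [z] in both [lɔŋoze] and [lɔŋoz].
The alternation reflects intervocalic spirantization: voiced stops become fricatives between vowels. /d/ is underlying.
The one attested form of 'foot', [rɛred], shows underlying /rɛred/. Applying the same rule between vowels gives [rɛreze].

[rɛreze]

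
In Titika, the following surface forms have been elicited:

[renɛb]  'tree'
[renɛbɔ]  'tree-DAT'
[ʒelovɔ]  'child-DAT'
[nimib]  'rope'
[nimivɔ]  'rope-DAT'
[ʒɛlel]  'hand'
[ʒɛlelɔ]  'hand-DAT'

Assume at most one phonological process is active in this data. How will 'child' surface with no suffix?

The stem for 'rope' ends in [b] in [nimib] but [v] in [nimivɔ].
But 'tree' keeps [b] in both environments ([renɛb], [renɛbɔ]), so there is no rule changing /b/ to [v] before the DAT suffix.
The underlying segment must be /v/; voiced fricatives become stops word-finally, yielding [b] there.
From [ʒelovɔ] the stem 'child' is /ʒelov/; word-finally this yields [ʒelob].

[ʒelob]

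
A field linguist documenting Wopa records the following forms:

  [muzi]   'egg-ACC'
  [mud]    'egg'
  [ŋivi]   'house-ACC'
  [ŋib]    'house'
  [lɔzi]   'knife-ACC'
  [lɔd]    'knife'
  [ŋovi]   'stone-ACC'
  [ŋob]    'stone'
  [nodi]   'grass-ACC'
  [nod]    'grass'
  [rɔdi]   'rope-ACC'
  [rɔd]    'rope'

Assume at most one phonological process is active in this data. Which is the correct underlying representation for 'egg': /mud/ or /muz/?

In [muzi] and [mud] the final segment of 'egg' alternates: [z] ~ [d].
The stem 'rope' ([rɔdi], [rɔd]) shows [d] unchanged in both environments, so [d] cannot be basic with [z] derived before the ACC suffix.
The alternation reflects word-final hardening: voiced fricatives become stops word-finally. /z/ is underlying.

/muz/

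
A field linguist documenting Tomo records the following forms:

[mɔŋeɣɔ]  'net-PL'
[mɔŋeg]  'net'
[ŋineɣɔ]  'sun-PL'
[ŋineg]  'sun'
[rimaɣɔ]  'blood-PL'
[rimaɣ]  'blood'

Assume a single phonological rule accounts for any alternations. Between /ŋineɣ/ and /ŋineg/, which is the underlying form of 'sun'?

'sun' shows [ɣ] ~ [g] at the end of the stem ([ŋineɣɔ] vs [ŋineg]).
But 'blood' keeps [ɣ] in both environments ([rimaɣɔ], [rimaɣ]), so there is no rule changing /ɣ/ to [g] in isolation.
Therefore /g/ is basic and [ɣ] is derived by intervocalic spirantization (voiced stops become fricatives between vowels).

/ŋineg/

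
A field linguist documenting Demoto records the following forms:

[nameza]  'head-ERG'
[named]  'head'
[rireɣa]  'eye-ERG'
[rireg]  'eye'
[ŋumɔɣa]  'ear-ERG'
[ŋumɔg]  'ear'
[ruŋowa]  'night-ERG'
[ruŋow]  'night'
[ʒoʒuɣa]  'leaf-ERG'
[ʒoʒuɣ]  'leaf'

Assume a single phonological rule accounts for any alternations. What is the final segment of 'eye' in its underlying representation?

/g/

In [rireɣa] and [rireg] the final segment of 'eye' alternates: [ɣ] ~ [g].
Compare 'leaf', with invariant [ɣ] in [ʒoʒuɣa] and [ʒoʒuɣ]: an analysis with underlying /ɣ/ and a rule producing [g] in isolation would wrongly predict alternation here too.
So /g/ is underlying, and a rule of intervocalic spirantization — voiced stops become fricatives between vowels — gives [ɣ].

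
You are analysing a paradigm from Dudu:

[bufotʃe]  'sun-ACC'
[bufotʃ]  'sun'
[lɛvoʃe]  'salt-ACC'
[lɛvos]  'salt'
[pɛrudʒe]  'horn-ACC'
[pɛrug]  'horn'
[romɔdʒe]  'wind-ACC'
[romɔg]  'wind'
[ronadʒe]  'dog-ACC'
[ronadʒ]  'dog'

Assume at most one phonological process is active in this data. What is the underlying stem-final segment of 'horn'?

The root 'horn' surfaces as [pɛrudʒe] and [pɛrug], with a stem-final [dʒ] ~ [g] alternation.
If /dʒ/ were underlying and a rule turned it into [g] in isolation, 'dog' would also alternate; but it has [dʒ] in both [ronadʒe] and [ronadʒ].
So /g/ is underlying, and a rule of palatalization before a front vowel — /g/ and /s/ become palato-alveolar [dʒ] and [ʃ] before a front vowel — gives [dʒ].

/g/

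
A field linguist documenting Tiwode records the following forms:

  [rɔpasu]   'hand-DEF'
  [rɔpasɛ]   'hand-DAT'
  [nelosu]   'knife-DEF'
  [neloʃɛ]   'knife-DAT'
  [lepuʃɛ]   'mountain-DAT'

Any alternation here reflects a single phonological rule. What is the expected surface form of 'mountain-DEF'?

The root 'knife' surfaces as [nelosu] and [neloʃɛ], with a stem-final [s] ~ [ʃ] alternation.
Compare 'hand', with invariant [s] in [rɔpasu] and [rɔpasɛ]: an analysis with underlying /s/ and a rule producing [ʃ] before the DAT suffix would wrongly predict alternation here too.
The underlying segment must be /ʃ/; palato-alveolar /ʃ/ becomes [s] when no front vowel follows, yielding [s] there.
The one attested form of 'mountain', [lepuʃɛ], shows underlying /lepuʃ/. Applying the same rule when no front vowel follows gives [lepusu].

[lepusu]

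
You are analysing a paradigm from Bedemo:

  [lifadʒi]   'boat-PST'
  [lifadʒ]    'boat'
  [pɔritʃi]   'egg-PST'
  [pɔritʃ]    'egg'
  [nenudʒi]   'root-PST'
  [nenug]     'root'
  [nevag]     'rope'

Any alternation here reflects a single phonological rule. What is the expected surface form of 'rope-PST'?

[nevadʒi]

The stem for 'root' ends in [dʒ] in [nenudʒi] but [g] in [nenug].
The stem 'boat' ([lifadʒi], [lifadʒ]) shows [dʒ] unchanged in both environments, so [dʒ] cannot be basic with [g] derived in isolation.
The underlying segment must be /g/; /g/ becomes palato-alveolar [dʒ] before a front vowel, yielding [dʒ] there.
From [nevag] the stem 'rope' is /nevag/; before a front vowel this yields [nevadʒi].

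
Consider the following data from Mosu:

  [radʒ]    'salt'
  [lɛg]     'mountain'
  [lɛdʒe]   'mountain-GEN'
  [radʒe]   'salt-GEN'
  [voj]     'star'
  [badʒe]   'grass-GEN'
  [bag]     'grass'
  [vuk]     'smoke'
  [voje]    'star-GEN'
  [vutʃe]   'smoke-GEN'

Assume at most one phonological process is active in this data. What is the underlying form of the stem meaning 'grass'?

/bag/

In [badʒe] and [bag] the final segment of 'grass' alternates: [dʒ] ~ [g].
If /dʒ/ were underlying and a rule turned it into [g] in isolation, 'salt' would also alternate; but it has [dʒ] in both [radʒe] and [radʒ].
So /g/ is underlying, and a rule of palatalization before a front vowel — /k/ and /g/ become palato-alveolar [tʃ] and [dʒ] before a front vowel — gives [dʒ].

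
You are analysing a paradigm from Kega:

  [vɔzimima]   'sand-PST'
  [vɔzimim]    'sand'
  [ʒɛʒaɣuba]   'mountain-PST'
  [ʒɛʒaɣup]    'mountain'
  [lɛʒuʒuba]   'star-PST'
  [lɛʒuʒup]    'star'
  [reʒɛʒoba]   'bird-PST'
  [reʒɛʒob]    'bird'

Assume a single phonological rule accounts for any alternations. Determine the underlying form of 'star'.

/lɛʒuʒup/

The root 'star' surfaces as [lɛʒuʒuba] and [lɛʒuʒup], with a stem-final [b] ~ [p] alternation.
But 'bird' keeps [b] in both environments ([reʒɛʒoba], [reʒɛʒob]), so there is no rule changing /b/ to [p] in isolation.
So /p/ is underlying, and a rule of intervocalic voicing — voiceless stops become voiced between vowels — gives [b].
So 'star' = /lɛʒuʒup/.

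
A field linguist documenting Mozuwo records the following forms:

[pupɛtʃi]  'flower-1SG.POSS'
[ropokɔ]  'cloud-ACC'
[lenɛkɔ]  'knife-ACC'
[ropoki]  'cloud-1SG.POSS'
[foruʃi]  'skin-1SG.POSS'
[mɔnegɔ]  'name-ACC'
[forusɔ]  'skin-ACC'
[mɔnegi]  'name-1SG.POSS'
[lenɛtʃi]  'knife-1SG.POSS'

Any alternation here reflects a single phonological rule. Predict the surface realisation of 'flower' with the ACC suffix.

The stem for 'knife' ends in [tʃ] in [lenɛtʃi] but [k] in [lenɛkɔ].
If /k/ were underlying and a rule turned it into [tʃ] before the 1SG.POSS suffix, 'cloud' would also alternate; but it has [k] in both [ropoki] and [ropokɔ].
The alternation reflects depalatalization: palato-alveolar /tʃ/ and /ʃ/ become [k] and [s] when no front vowel follows. /tʃ/ is underlying.
From [pupɛtʃi] the stem 'flower' is /pupɛtʃ/; when no front vowel follows this yields [pupɛkɔ].

[pupɛkɔ]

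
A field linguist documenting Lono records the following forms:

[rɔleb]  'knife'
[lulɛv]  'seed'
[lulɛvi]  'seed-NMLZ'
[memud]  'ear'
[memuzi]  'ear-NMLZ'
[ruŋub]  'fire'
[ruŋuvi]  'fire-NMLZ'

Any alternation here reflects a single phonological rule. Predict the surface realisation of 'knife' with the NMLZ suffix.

[rɔlevi]

'fire' shows [b] ~ [v] at the end of the stem ([ruŋub] vs [ruŋuvi]).
Compare 'seed', with invariant [v] in [lulɛv] and [lulɛvi]: an analysis with underlying /v/ and a rule producing [b] in isolation would wrongly predict alternation here too.
Therefore /b/ is basic and [v] is derived by intervocalic spirantization (voiced stops become fricatives between vowels).
From [rɔleb] the stem 'knife' is /rɔleb/; between vowels this yields [rɔlevi].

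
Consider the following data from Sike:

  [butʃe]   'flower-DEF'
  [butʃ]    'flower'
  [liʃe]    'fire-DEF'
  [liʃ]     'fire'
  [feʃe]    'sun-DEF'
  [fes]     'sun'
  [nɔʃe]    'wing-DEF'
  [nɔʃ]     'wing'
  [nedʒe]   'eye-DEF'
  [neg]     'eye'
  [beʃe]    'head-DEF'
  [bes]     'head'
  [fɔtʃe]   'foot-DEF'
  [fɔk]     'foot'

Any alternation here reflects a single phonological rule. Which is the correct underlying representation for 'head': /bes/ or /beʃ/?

/bes/

'head' shows [ʃ] ~ [s] at the end of the stem ([beʃe] vs [bes]).
But 'wing' keeps [ʃ] in both environments ([nɔʃe], [nɔʃ]), so there is no rule changing /ʃ/ to [s] in isolation.
The underlying segment must be /s/; /k/, /g/ and /s/ become palato-alveolar [tʃ], [dʒ] and [ʃ] before a front vowel, yielding [ʃ] there.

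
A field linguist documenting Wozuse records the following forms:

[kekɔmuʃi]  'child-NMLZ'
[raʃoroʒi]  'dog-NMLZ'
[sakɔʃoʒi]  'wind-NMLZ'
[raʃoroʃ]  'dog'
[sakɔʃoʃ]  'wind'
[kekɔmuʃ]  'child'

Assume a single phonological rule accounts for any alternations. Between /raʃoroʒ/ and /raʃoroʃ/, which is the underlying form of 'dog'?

'dog' shows [ʃ] ~ [ʒ] at the end of the stem ([raʃoroʃ] vs [raʃoroʒi]).
But 'child' keeps [ʃ] in both environments ([kekɔmuʃ], [kekɔmuʃi]), so there is no rule changing /ʃ/ to [ʒ] before the NMLZ suffix.
The underlying segment must be /ʒ/; voiced obstruents become voiceless word-finally, yielding [ʃ] there.

/raʃoroʒ/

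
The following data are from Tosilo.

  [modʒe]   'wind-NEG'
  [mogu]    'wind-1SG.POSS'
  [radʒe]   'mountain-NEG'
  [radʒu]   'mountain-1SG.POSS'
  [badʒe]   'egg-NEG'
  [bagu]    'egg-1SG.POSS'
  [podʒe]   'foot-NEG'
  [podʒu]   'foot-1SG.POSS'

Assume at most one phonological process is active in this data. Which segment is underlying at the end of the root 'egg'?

The stem for 'egg' ends in [dʒ] in [badʒe] but [g] in [bagu].
The stem 'mountain' ([radʒe], [radʒu]) shows [dʒ] unchanged in both environments, so [dʒ] cannot be basic with [g] derived before the 1SG.POSS suffix.
Therefore /g/ is basic and [dʒ] is derived by palatalization before a front vowel (/g/ becomes palato-alveolar [dʒ] before a front vowel).

/g/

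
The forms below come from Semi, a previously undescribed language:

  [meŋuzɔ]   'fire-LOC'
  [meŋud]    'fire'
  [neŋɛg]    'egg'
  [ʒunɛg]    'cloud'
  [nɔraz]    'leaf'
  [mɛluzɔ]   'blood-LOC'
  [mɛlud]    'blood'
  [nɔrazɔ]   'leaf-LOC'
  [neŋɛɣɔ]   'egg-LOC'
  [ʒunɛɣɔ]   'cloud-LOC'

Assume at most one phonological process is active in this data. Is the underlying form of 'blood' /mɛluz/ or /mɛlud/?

The root 'blood' surfaces as [mɛluzɔ] and [mɛlud], with a stem-final [z] ~ [d] alternation.
If /z/ were underlying and a rule turned it into [d] in isolation, 'leaf' would also alternate; but it has [z] in both [nɔrazɔ] and [nɔraz].
So /d/ is underlying, and a rule of intervocalic spirantization — voiced stops become fricatives between vowels — gives [z].

/mɛlud/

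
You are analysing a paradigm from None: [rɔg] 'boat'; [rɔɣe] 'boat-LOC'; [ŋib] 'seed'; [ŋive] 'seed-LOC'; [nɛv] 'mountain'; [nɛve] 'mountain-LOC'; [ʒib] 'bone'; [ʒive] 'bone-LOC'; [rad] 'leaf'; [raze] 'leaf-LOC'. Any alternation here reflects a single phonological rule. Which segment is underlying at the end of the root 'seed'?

In [ŋib] and [ŋive] the final segment of 'seed' alternates: [b] ~ [v].
The stem 'mountain' ([nɛv], [nɛve]) shows [v] unchanged in both environments, so [v] cannot be basic with [b] derived in isolation.
So /b/ is underlying, and a rule of intervocalic spirantization — voiced stops become fricatives between vowels — gives [v].

/b/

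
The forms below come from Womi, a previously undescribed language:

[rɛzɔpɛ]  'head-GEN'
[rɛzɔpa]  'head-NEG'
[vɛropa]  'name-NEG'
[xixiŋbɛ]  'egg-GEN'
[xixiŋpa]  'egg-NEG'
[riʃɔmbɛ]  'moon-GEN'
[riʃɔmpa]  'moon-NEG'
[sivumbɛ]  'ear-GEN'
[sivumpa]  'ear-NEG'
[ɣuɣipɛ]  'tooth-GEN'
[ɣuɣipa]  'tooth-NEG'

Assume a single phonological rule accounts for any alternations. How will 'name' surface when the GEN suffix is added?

[vɛropɛ]

The GEN suffix surfaces as [-bɛ] and [-pɛ], depending on the final segment of the stem.
The NEG suffix, which begins with [p], is invariant after every stem; so [p] is not altered by any rule here.
So the underlying form is /-bɛ/, and voiced stops become voiceless after a vowel.
After 'name', which ends in a vowel, the suffix surfaces as [-pɛ], giving [vɛropɛ].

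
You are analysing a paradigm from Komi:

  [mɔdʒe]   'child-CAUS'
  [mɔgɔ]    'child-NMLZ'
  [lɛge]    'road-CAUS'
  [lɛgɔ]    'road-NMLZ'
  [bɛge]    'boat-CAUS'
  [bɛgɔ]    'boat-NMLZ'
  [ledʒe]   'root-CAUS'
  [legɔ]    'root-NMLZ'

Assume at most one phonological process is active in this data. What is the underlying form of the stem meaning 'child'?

/mɔdʒ/

In [mɔdʒe] and [mɔgɔ] the final segment of 'child' alternates: [dʒ] ~ [g].
But 'boat' keeps [g] in both environments ([bɛge], [bɛgɔ]), so there is no rule changing /g/ to [dʒ] before the CAUS suffix.
The underlying segment must be /dʒ/; palato-alveolar /dʒ/ becomes [g] when no front vowel follows, yielding [g] there.
Hence 'child' is /mɔdʒ/ underlyingly.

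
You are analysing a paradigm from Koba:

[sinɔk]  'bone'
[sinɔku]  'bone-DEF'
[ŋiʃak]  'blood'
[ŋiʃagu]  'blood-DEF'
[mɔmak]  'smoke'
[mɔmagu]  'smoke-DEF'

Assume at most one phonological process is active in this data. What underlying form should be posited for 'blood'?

The stem for 'blood' ends in [k] in [ŋiʃak] but [g] in [ŋiʃagu].
Compare 'bone', with invariant [k] in [sinɔk] and [sinɔku]: an analysis with underlying /k/ and a rule producing [g] before the DEF suffix would wrongly predict alternation here too.
The alternation reflects word-final obstruent devoicing: voiced obstruents become voiceless word-finally. /g/ is underlying.

/ŋiʃag/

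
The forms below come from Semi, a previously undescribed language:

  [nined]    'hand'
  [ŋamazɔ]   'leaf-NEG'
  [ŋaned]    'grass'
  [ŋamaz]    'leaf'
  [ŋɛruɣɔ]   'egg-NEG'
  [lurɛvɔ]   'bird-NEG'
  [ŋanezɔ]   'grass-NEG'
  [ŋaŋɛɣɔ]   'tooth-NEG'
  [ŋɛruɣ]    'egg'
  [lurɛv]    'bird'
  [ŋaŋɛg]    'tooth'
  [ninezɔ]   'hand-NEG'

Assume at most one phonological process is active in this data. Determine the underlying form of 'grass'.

The stem for 'grass' ends in [d] in [ŋaned] but [z] in [ŋanezɔ].
But 'leaf' keeps [z] in both environments ([ŋamaz], [ŋamazɔ]), so there is no rule changing /z/ to [d] in isolation.
Therefore /d/ is basic and [z] is derived by intervocalic spirantization (voiced stops become fricatives between vowels).

/ŋaned/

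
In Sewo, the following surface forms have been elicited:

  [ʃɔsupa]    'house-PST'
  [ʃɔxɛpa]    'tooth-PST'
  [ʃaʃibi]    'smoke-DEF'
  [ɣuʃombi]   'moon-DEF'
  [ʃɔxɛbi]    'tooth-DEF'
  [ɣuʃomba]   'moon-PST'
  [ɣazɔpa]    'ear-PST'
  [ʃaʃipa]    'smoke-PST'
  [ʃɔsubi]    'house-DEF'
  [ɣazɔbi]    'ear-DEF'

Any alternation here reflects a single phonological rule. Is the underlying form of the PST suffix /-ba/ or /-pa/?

The PST morpheme has two allomorphs, [-ba] and [-pa].
The DEF suffix, which begins with [b], is invariant after every stem; so [b] is not altered by any rule here.
The PST suffix is therefore /-pa/ underlyingly, with post-nasal voicing: voiceless stops become voiced after a nasal.

/-pa/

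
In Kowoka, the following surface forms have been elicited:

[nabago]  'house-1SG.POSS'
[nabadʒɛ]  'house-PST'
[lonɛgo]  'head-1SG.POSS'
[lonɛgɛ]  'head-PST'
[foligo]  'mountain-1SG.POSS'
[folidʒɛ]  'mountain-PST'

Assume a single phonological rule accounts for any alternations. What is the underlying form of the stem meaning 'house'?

/nabadʒ/

'house' shows [g] ~ [dʒ] at the end of the stem ([nabago] vs [nabadʒɛ]).
The stem 'head' ([lonɛgo], [lonɛgɛ]) shows [g] unchanged in both environments, so [g] cannot be basic with [dʒ] derived before the PST suffix.
The alternation reflects depalatalization: palato-alveolar /dʒ/ becomes [g] when no front vowel follows. /dʒ/ is underlying.
The underlying form of 'house' is therefore /nabadʒ/.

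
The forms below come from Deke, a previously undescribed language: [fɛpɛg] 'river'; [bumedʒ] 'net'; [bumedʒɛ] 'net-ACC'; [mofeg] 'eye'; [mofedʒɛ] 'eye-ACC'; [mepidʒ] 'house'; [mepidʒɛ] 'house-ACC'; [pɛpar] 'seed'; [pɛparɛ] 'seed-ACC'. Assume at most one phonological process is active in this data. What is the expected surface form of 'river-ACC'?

In [mofeg] and [mofedʒɛ] the final segment of 'eye' alternates: [g] ~ [dʒ].
If /dʒ/ were underlying and a rule turned it into [g] in isolation, 'net' would also alternate; but it has [dʒ] in both [bumedʒ] and [bumedʒɛ].
The underlying segment must be /g/; /g/ becomes palato-alveolar [dʒ] before a front vowel, yielding [dʒ] there.
From [fɛpɛg] the stem 'river' is /fɛpɛg/; before a front vowel this yields [fɛpɛdʒɛ].

[fɛpɛdʒɛ]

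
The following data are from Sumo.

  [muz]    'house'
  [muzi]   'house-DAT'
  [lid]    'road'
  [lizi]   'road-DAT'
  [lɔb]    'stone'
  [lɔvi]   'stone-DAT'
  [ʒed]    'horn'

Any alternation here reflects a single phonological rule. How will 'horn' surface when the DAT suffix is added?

[ʒezi]

The stem for 'road' ends in [d] in [lid] but [z] in [lizi].
But 'house' keeps [z] in both environments ([muz], [muzi]), so there is no rule changing /z/ to [d] in isolation.
The underlying segment must be /d/; voiced stops become fricatives between vowels, yielding [z] there.
From [ʒed] the stem 'horn' is /ʒed/; between vowels this yields [ʒezi].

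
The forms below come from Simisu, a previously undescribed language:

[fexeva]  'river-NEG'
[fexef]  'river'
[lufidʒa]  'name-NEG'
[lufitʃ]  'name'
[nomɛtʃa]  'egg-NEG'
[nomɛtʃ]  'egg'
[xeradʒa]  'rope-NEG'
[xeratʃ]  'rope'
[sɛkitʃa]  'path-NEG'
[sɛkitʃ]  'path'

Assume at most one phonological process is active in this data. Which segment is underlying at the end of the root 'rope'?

/dʒ/

The stem for 'rope' ends in [dʒ] in [xeradʒa] but [tʃ] in [xeratʃ].
But 'egg' keeps [tʃ] in both environments ([nomɛtʃa], [nomɛtʃ]), so there is no rule changing /tʃ/ to [dʒ] before the NEG suffix.
The underlying segment must be /dʒ/; voiced obstruents become voiceless word-finally, yielding [tʃ] there.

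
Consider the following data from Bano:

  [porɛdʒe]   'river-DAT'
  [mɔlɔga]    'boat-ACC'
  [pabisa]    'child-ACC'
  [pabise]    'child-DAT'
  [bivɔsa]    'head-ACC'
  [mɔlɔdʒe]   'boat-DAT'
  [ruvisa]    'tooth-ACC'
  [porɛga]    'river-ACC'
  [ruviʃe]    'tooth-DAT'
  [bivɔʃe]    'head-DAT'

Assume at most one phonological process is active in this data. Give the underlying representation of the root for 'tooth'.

/ruviʃ/

The stem for 'tooth' ends in [s] in [ruvisa] but [ʃ] in [ruviʃe].
Compare 'child', with invariant [s] in [pabisa] and [pabise]: an analysis with underlying /s/ and a rule producing [ʃ] before the DAT suffix would wrongly predict alternation here too.
The alternation reflects depalatalization: palato-alveolar /dʒ/ and /ʃ/ become [g] and [s] when no front vowel follows. /ʃ/ is underlying.
So 'tooth' = /ruviʃ/.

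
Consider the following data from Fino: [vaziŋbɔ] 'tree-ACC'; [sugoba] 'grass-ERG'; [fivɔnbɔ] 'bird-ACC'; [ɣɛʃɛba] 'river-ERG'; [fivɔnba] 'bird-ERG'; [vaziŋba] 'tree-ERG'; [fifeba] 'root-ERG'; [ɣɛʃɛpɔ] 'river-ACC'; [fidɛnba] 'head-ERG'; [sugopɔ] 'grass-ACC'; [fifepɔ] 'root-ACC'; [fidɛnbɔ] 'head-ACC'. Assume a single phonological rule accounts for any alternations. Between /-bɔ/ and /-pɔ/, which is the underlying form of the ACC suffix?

The ACC suffix surfaces as [-bɔ] and [-pɔ], depending on the final segment of the stem.
By contrast the ERG suffix keeps its initial [b] throughout — that segment must be underlying.
So the underlying form is /-pɔ/, and voiceless stops become voiced after a nasal.

/-pɔ/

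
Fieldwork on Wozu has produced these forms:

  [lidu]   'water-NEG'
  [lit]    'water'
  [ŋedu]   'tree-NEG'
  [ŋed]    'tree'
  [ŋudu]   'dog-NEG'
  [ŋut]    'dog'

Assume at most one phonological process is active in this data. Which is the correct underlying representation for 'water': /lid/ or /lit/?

'water' shows [d] ~ [t] at the end of the stem ([lidu] vs [lit]).
The stem 'tree' ([ŋedu], [ŋed]) shows [d] unchanged in both environments, so [d] cannot be basic with [t] derived in isolation.
So /t/ is underlying, and a rule of intervocalic voicing — voiceless stops become voiced between vowels — gives [d].

/lit/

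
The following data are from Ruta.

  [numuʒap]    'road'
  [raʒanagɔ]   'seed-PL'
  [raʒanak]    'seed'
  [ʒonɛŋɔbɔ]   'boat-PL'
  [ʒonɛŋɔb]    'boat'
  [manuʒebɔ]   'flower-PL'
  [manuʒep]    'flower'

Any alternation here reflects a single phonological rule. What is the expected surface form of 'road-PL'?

The root 'flower' surfaces as [manuʒebɔ] and [manuʒep], with a stem-final [b] ~ [p] alternation.
Compare 'boat', with invariant [b] in [ʒonɛŋɔbɔ] and [ʒonɛŋɔb]: an analysis with underlying /b/ and a rule producing [p] in isolation would wrongly predict alternation here too.
The underlying segment must be /p/; voiceless stops become voiced between vowels, yielding [b] there.
From [numuʒap] the stem 'road' is /numuʒap/; between vowels this yields [numuʒabɔ].

[numuʒabɔ]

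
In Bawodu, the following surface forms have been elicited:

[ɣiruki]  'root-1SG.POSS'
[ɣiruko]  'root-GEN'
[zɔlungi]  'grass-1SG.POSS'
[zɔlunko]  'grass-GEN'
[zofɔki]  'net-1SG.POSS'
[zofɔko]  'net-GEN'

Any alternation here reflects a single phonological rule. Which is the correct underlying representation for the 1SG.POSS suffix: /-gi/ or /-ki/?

The 1SG.POSS morpheme has two allomorphs, [-gi] and [-ki].
The GEN suffix, which begins with [k], is invariant after every stem; so [k] is not altered by any rule here.
The 1SG.POSS suffix is therefore /-gi/ underlyingly, with post-vocalic devoicing: voiced stops become voiceless after a vowel.

/-gi/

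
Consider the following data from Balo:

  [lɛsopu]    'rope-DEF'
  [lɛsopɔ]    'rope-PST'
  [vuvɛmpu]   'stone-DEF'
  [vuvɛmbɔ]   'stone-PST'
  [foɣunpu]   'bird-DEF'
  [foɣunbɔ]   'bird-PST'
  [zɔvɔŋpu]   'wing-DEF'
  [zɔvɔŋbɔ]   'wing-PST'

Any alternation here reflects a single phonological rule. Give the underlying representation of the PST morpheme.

The PST suffix surfaces as [-bɔ] and [-pɔ], depending on the final segment of the stem.
The DEF suffix, which begins with [p], is invariant after every stem; so [p] is not altered by any rule here.
So the underlying form is /-bɔ/, and voiced stops become voiceless after a vowel.

/-bɔ/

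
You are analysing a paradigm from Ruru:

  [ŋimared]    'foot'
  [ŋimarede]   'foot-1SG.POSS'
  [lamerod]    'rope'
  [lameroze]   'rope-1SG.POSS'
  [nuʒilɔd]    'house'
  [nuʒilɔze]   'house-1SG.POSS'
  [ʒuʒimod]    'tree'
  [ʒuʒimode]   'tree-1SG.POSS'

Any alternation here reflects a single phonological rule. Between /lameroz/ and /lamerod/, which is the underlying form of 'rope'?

/lameroz/

In [lamerod] and [lameroze] the final segment of 'rope' alternates: [d] ~ [z].
But 'tree' keeps [d] in both environments ([ʒuʒimod], [ʒuʒimode]), so there is no rule changing /d/ to [z] before the 1SG.POSS suffix.
The underlying segment must be /z/; voiced fricatives become stops word-finally, yielding [d] there.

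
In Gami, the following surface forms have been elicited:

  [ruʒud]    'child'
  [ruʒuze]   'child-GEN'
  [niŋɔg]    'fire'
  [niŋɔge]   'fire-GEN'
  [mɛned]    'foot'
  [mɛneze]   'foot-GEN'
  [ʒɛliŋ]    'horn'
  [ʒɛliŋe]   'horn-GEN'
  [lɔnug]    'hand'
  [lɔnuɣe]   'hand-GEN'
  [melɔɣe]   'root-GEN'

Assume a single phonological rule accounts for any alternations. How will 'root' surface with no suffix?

In [lɔnug] and [lɔnuɣe] the final segment of 'hand' alternates: [g] ~ [ɣ].
Compare 'fire', with invariant [g] in [niŋɔg] and [niŋɔge]: an analysis with underlying /g/ and a rule producing [ɣ] before the GEN suffix would wrongly predict alternation here too.
The underlying segment must be /ɣ/; voiced fricatives become stops word-finally, yielding [g] there.
The one attested form of 'root', [melɔɣe], shows underlying /melɔɣ/. Applying the same rule word-finally gives [melɔg].

[melɔg]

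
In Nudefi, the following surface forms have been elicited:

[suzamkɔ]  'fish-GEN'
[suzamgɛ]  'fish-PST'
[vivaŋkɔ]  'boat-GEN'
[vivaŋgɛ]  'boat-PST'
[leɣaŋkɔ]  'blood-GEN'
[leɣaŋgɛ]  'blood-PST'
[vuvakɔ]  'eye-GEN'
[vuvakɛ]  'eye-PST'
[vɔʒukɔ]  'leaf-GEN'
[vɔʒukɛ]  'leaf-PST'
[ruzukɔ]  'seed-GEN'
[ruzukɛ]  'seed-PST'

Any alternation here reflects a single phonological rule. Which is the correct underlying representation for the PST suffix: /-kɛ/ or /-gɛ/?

/-gɛ/

The PST morpheme has two allomorphs, [-gɛ] and [-kɛ].
By contrast the GEN suffix keeps its initial [k] throughout — that segment must be underlying.
The PST suffix is therefore /-gɛ/ underlyingly, with post-vocalic devoicing: voiced stops become voiceless after a vowel.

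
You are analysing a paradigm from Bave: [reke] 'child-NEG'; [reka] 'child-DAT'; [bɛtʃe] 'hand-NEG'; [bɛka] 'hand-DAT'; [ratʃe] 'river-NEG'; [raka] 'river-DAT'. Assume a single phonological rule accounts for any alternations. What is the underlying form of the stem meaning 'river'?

/ratʃ/

The root 'river' surfaces as [ratʃe] and [raka], with a stem-final [tʃ] ~ [k] alternation.
Compare 'child', with invariant [k] in [reke] and [reka]: an analysis with underlying /k/ and a rule producing [tʃ] before the NEG suffix would wrongly predict alternation here too.
Therefore /tʃ/ is basic and [k] is derived by depalatalization (palato-alveolar /tʃ/ becomes [k] when no front vowel follows).
Hence 'river' is /ratʃ/ underlyingly.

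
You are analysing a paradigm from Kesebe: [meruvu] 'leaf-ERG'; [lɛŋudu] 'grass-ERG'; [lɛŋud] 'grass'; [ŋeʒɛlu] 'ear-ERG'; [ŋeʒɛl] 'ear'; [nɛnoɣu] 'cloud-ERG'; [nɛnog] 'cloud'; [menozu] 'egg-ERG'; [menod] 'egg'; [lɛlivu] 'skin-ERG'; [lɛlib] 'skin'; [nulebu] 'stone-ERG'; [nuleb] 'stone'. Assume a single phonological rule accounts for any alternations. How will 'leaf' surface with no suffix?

The stem for 'skin' ends in [v] in [lɛlivu] but [b] in [lɛlib].
But 'stone' keeps [b] in both environments ([nulebu], [nuleb]), so there is no rule changing /b/ to [v] before the ERG suffix.
Therefore /v/ is basic and [b] is derived by word-final hardening (voiced fricatives become stops word-finally).
The one attested form of 'leaf', [meruvu], shows underlying /meruv/. Applying the same rule word-finally gives [merub].

[merub]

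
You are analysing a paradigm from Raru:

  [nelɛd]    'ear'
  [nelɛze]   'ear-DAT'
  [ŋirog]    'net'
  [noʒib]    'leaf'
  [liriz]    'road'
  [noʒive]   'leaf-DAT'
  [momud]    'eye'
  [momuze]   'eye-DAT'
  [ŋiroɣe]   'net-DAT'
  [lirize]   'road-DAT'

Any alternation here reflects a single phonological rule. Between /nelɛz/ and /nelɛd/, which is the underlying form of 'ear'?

In [nelɛze] and [nelɛd] the final segment of 'ear' alternates: [z] ~ [d].
Compare 'road', with invariant [z] in [lirize] and [liriz]: an analysis with underlying /z/ and a rule producing [d] in isolation would wrongly predict alternation here too.
So /d/ is underlying, and a rule of intervocalic spirantization — voiced stops become fricatives between vowels — gives [z].

/nelɛd/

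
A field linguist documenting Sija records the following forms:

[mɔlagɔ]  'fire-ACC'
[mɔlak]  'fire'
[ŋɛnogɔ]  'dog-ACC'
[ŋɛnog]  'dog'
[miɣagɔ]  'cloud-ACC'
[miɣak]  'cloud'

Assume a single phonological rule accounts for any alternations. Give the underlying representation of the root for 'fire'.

/mɔlak/

The stem for 'fire' ends in [g] in [mɔlagɔ] but [k] in [mɔlak].
But 'dog' keeps [g] in both environments ([ŋɛnogɔ], [ŋɛnog]), so there is no rule changing /g/ to [k] in isolation.
Therefore /k/ is basic and [g] is derived by intervocalic voicing (voiceless stops become voiced between vowels).
Hence 'fire' is /mɔlak/ underlyingly.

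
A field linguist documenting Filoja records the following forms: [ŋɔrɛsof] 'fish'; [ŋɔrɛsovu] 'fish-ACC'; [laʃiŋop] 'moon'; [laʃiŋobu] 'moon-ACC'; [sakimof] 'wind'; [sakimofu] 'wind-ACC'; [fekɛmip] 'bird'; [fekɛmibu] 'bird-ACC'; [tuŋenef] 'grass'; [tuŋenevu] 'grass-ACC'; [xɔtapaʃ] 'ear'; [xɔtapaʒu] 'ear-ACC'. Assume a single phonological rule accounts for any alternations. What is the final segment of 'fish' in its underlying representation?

'fish' shows [f] ~ [v] at the end of the stem ([ŋɔrɛsof] vs [ŋɔrɛsovu]).
But 'wind' keeps [f] in both environments ([sakimof], [sakimofu]), so there is no rule changing /f/ to [v] before the ACC suffix.
So /v/ is underlying, and a rule of word-final obstruent devoicing — voiced obstruents become voiceless word-finally — gives [f].

/v/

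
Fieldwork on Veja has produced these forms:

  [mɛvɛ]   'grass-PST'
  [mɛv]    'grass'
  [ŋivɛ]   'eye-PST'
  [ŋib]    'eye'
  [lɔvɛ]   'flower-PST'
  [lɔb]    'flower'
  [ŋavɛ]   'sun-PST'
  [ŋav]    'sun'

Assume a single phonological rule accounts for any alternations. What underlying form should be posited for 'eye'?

In [ŋivɛ] and [ŋib] the final segment of 'eye' alternates: [v] ~ [b].
The stem 'sun' ([ŋavɛ], [ŋav]) shows [v] unchanged in both environments, so [v] cannot be basic with [b] derived in isolation.
So /b/ is underlying, and a rule of intervocalic spirantization — voiced stops become fricatives between vowels — gives [v].

/ŋib/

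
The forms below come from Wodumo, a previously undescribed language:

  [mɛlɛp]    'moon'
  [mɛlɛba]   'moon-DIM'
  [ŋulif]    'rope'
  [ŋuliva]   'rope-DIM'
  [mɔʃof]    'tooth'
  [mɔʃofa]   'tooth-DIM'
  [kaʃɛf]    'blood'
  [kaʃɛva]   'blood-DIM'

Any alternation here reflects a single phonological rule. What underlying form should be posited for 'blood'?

/kaʃɛv/

In [kaʃɛf] and [kaʃɛva] the final segment of 'blood' alternates: [f] ~ [v].
Compare 'tooth', with invariant [f] in [mɔʃof] and [mɔʃofa]: an analysis with underlying /f/ and a rule producing [v] before the DIM suffix would wrongly predict alternation here too.
The underlying segment must be /v/; voiced obstruents become voiceless word-finally, yielding [f] there.
The underlying form of 'blood' is therefore /kaʃɛv/.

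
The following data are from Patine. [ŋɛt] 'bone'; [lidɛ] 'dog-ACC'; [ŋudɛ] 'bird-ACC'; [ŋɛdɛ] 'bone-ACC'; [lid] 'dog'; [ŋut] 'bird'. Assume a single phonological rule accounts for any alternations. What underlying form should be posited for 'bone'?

/ŋɛt/

The root 'bone' surfaces as [ŋɛdɛ] and [ŋɛt], with a stem-final [d] ~ [t] alternation.
If /d/ were underlying and a rule turned it into [t] in isolation, 'dog' would also alternate; but it has [d] in both [lidɛ] and [lid].
So /t/ is underlying, and a rule of intervocalic voicing — voiceless stops become voiced between vowels — gives [d].
The underlying form of 'bone' is therefore /ŋɛt/.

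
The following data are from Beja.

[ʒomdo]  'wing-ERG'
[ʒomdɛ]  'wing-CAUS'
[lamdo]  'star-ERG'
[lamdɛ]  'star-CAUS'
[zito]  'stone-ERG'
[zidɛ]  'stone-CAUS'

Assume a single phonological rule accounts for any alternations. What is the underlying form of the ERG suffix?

The ERG morpheme has two allomorphs, [-do] and [-to].
By contrast the CAUS suffix keeps its initial [d] throughout — that segment must be underlying.
So the underlying form is /-to/, and voiceless stops become voiced after a nasal.

/-to/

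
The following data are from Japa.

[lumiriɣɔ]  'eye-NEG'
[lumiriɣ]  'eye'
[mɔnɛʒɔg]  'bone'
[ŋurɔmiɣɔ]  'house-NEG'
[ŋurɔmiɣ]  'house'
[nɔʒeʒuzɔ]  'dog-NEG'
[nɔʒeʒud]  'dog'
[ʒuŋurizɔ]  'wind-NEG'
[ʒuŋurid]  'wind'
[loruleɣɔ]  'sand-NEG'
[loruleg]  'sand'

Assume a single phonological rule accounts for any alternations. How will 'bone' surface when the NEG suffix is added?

'sand' shows [ɣ] ~ [g] at the end of the stem ([loruleɣɔ] vs [loruleg]).
If /ɣ/ were underlying and a rule turned it into [g] in isolation, 'house' would also alternate; but it has [ɣ] in both [ŋurɔmiɣɔ] and [ŋurɔmiɣ].
The underlying segment must be /g/; voiced stops become fricatives between vowels, yielding [ɣ] there.
From [mɔnɛʒɔg] the stem 'bone' is /mɔnɛʒɔg/; between vowels this yields [mɔnɛʒɔɣɔ].

[mɔnɛʒɔɣɔ]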